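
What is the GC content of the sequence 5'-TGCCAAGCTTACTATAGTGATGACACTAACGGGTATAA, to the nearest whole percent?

Counting bases: T=10, G=8, A=13, C=7
G+C = 8 + 7 = 15 out of 38 bases
%GC = 15/38 × 100 = 39.47% ≈ 39%

39%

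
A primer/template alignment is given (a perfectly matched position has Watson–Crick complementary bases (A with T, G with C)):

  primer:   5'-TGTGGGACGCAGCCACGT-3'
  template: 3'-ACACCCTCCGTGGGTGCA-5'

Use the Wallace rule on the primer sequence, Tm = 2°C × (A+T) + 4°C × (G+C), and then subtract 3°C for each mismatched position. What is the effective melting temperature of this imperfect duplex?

Primer base counts: A=3, T=3, G=7, C=5 → A+T=6, G+C=12
Perfect-match Tm = 2(6) + 4(12) = 12 + 48 = 60°C
Mismatches (positions where the bases are not complementary): 2 (at positions 8, 12)
Effective Tm = 60 − 2×3 = 60 − 6 = 54°C

54°C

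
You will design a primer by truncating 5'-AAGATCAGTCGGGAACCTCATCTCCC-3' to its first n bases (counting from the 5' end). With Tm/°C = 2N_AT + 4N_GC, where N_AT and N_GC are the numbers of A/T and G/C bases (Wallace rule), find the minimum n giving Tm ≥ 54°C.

First 17 bases: AAGATCAGTCGGGAACC → Tm = 52°C (< 54°C)
First 18 bases: AAGATCAGTCGGGAACCT → Tm = 54°C (≥ 54°C)
Since every base adds ≥2°C, Tm only increases with n, so the threshold is first crossed at n = 18.

n = 18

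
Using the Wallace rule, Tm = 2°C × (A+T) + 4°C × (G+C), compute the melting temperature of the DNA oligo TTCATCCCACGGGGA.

48°C

Scanning the sequence gives G=4, C=5, A=3, T=3.
So N_AT = 6 and N_GC = 9.
Tm = 2(6) + 4(9) = 12 + 36 = 48°C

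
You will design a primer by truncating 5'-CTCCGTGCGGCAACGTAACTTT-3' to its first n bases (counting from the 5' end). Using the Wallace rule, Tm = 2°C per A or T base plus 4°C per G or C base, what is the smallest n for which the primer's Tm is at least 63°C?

n = 20

First 19 bases: CTCCGTGCGGCAACGTAAC → Tm = 62°C (< 63°C)
First 20 bases: CTCCGTGCGGCAACGTAACT → Tm = 64°C (≥ 63°C)
Since every base adds ≥2°C, Tm only increases with n, so the threshold is first crossed at n = 20.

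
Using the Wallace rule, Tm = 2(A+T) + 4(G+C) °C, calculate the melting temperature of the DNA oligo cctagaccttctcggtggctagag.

76°C

Scanning the sequence gives T=6, G=7, C=7, A=4.
A+T = 10, G+C = 14
Tm = 2(10) + 4(14) = 20 + 56 = 76°C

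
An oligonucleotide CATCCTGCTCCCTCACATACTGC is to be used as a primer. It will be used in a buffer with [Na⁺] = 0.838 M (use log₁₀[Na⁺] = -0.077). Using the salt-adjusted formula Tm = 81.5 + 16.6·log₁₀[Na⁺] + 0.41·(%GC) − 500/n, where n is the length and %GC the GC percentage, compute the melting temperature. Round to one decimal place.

81.7°C

Length n = 23. Counting bases: G=2, C=11, A=4, T=6
G+C = 13, so %GC = 13/23 × 100 = 56.522%
Salt term: 16.6 × (-0.077) = -1.278
GC term: 0.41 × 56.522 = 23.174; length term: −500/23 = −21.739
Tm = 81.5 + (-1.278) + 23.174 − 21.739 = 81.657 → 81.7°C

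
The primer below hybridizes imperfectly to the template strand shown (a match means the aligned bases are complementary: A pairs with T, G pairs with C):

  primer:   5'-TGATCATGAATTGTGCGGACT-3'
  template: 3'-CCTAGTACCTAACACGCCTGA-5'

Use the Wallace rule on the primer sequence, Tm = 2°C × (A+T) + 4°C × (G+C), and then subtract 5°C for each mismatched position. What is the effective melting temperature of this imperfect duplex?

Primer base counts: A=5, T=7, G=6, C=3 → A+T=12, G+C=9
Perfect-match Tm = 2(12) + 4(9) = 24 + 36 = 60°C
Mismatches (positions where the bases are not complementary): 2 (at positions 1, 9)
Effective Tm = 60 − 2×5 = 60 − 10 = 50°C

50°C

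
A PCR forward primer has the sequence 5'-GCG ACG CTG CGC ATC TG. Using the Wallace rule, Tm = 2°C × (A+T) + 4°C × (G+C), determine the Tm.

58°C

Scanning the sequence gives G=6, C=6, A=2, T=3.
So N_AT = 5 and N_GC = 12.
Tm = 2(5) + 4(12) = 10 + 48 = 58°C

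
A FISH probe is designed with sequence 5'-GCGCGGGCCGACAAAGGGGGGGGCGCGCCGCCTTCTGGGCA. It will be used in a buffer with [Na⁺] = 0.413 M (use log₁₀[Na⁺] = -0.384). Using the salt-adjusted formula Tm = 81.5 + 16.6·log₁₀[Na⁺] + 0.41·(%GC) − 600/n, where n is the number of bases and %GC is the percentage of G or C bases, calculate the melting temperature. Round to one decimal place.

93.5°C

Length n = 41. Base counts: G=20, C=13, A=5, T=3
G+C = 33, so %GC = 33/41 × 100 = 80.488%
Salt term: 16.6 × (-0.384) = -6.374
GC term: 0.41 × 80.488 = 33; length term: −600/41 = −14.634
Tm = 81.5 + (-6.374) + 33 − 14.634 = 93.492 → 93.5°C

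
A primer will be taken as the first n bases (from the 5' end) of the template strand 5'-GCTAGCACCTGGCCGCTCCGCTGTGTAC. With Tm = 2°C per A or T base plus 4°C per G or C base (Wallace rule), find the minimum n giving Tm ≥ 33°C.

n = 11

First 10 bases: GCTAGCACCT → Tm = 32°C (< 33°C)
First 11 bases: GCTAGCACCTG → Tm = 36°C (≥ 33°C)
Since every base adds ≥2°C, Tm only increases with n, so the threshold is first crossed at n = 11.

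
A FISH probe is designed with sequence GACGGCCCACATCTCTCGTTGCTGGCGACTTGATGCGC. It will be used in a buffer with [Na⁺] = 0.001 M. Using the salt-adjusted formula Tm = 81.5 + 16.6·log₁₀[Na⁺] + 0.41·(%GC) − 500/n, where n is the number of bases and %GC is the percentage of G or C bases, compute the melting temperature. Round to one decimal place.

Length n = 38. Scanning the sequence gives A=5, C=13, T=9, G=11.
G+C = 24, so %GC = 24/38 × 100 = 63.158%
Salt term: 16.6 × (-3) = -49.8
GC term: 0.41 × 63.158 = 25.895; length term: −500/38 = −13.158
Tm = 81.5 + (-49.8) + 25.895 − 13.158 = 44.437 → 44.4°C

44.4°C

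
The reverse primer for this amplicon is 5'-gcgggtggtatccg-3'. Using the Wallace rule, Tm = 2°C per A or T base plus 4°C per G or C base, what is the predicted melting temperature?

48°C

Counting bases: G=7, T=3, A=1, C=3
So N_AT = 4 and N_GC = 10.
Tm = 2×4 + 4×10 = 48°C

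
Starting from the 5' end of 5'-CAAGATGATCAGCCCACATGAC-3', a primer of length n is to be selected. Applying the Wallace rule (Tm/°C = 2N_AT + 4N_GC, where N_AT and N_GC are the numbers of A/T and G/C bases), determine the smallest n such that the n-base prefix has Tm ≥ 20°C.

First 6 bases: CAAGAT → Tm = 16°C (< 20°C)
First 7 bases: CAAGATG → Tm = 20°C (≥ 20°C)
Since every base adds ≥2°C, Tm only increases with n, so the threshold is first crossed at n = 7.

n = 7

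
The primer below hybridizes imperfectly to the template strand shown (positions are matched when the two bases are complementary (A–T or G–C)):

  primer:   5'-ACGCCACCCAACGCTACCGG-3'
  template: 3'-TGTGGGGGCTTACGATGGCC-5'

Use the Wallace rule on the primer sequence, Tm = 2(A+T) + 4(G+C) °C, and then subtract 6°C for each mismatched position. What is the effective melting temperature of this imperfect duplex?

Primer base counts: A=5, T=1, G=4, C=10 → A+T=6, G+C=14
Perfect-match Tm = 2(6) + 4(14) = 12 + 56 = 68°C
Mismatches (positions where the bases are not complementary): 4 (at positions 3, 6, 9, 12)
Effective Tm = 68 − 4×6 = 68 − 24 = 44°C

44°C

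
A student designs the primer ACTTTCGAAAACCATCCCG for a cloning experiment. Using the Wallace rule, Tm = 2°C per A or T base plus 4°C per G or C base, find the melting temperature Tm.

56°C

Base counts: T=4, G=2, C=7, A=6
AT pairs contribute 10, GC pairs contribute 9.
Tm = 2(10) + 4(9) = 20 + 36 = 56°C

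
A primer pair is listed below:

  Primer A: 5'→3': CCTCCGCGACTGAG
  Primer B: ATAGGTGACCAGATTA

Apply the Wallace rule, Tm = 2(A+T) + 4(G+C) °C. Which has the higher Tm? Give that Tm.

Primer A: A+T=4, G+C=10 → Tm = 2(4)+4(10) = 48°C
Primer B: A+T=10, G+C=6 → Tm = 2(10)+4(6) = 44°C
48°C vs 44°C → primer A is higher.

Primer A, 48°C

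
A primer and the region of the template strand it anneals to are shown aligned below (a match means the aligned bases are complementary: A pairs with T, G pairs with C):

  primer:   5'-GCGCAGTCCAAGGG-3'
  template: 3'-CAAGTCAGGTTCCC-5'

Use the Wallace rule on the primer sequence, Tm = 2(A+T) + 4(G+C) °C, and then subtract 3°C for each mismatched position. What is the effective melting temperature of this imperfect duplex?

42°C

Primer base counts: A=3, T=1, G=6, C=4 → A+T=4, G+C=10
Perfect-match Tm = 2(4) + 4(10) = 8 + 40 = 48°C
Mismatches (positions where the bases are not complementary): 2 (at positions 2, 3)
Effective Tm = 48 − 2×3 = 48 − 6 = 42°C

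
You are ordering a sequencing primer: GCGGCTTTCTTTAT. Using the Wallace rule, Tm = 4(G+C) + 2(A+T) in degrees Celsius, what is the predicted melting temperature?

40°C

G=3, A=1, C=3, T=7
AT pairs contribute 8, GC pairs contribute 6.
Tm = 2(8) + 4(6) = 16 + 24 = 40°C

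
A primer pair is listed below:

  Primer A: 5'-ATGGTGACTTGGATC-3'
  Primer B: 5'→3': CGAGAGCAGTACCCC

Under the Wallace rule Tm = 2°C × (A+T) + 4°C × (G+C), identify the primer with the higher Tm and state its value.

Primer A: A+T=8, G+C=7 → Tm = 2(8)+4(7) = 44°C
Primer B: A+T=5, G+C=10 → Tm = 2(5)+4(10) = 50°C
44°C vs 50°C → primer B is higher.

Primer B, 50°C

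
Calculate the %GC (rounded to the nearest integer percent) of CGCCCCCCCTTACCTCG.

Counting bases: A=1, G=2, C=11, T=3
G+C = 2 + 11 = 13 out of 17 bases
%GC = 13/17 × 100 = 76.47% ≈ 76%

76%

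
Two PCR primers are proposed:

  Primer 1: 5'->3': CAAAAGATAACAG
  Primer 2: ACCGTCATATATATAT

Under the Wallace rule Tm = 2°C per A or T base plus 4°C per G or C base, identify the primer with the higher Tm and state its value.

Primer 1: A+T=9, G+C=4 → Tm = 2(9)+4(4) = 34°C
Primer 2: A+T=12, G+C=4 → Tm = 2(12)+4(4) = 40°C
34°C vs 40°C → primer 2 is higher.

Primer 2, 40°C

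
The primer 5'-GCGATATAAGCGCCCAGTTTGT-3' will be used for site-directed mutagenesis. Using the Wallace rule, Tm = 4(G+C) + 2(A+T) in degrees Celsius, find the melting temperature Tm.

Base counts: A=5, G=6, C=5, T=6
A+T = 11, G+C = 11
Tm = 4·11 + 2·11 = 44 + 22 = 66°C

66°C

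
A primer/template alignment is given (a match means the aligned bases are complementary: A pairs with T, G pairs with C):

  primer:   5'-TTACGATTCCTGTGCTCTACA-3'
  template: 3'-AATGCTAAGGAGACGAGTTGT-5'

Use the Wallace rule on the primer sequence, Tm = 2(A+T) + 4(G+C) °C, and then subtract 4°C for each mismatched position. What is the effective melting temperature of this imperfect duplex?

Primer base counts: A=4, T=8, G=3, C=6 → A+T=12, G+C=9
Perfect-match Tm = 2(12) + 4(9) = 24 + 36 = 60°C
Mismatches (positions where the bases are not complementary): 2 (at positions 12, 18)
Effective Tm = 60 − 2×4 = 60 − 8 = 52°C

52°C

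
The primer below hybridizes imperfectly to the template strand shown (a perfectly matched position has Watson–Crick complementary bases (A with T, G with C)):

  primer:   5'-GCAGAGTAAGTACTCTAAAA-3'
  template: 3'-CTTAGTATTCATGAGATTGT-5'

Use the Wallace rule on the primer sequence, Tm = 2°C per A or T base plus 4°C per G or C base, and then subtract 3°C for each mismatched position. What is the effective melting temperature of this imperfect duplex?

39°C

Primer base counts: A=9, T=4, G=4, C=3 → A+T=13, G+C=7
Perfect-match Tm = 2(13) + 4(7) = 26 + 28 = 54°C
Mismatches (positions where the bases are not complementary): 5 (at positions 2, 4, 5, 6, 19)
Effective Tm = 54 − 5×3 = 54 − 15 = 39°C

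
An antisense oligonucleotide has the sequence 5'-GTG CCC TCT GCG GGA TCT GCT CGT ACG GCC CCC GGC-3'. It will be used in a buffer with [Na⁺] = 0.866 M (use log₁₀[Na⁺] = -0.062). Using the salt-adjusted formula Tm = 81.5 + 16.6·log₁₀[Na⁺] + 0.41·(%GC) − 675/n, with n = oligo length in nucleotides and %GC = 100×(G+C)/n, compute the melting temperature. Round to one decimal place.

Length n = 36. Base counts: T=7, G=12, C=15, A=2
G+C = 27, so %GC = 27/36 × 100 = 75%
Salt term: 16.6 × (-0.062) = -1.029
GC term: 0.41 × 75 = 30.75; length term: −675/36 = −18.75
Tm = 81.5 + (-1.029) + 30.75 − 18.75 = 92.471 → 92.5°C

92.5°C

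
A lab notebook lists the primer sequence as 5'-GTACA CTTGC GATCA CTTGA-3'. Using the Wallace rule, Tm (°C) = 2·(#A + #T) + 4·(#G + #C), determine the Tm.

Base counts: A=5, G=4, T=6, C=5
AT pairs contribute 11, GC pairs contribute 9.
Tm = 2×11 + 4×9 = 58°C

58°C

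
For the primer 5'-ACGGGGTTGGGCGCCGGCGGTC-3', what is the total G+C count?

Base counts: A=1, C=6, T=3, G=12
G+C = 12 + 6 = 18

18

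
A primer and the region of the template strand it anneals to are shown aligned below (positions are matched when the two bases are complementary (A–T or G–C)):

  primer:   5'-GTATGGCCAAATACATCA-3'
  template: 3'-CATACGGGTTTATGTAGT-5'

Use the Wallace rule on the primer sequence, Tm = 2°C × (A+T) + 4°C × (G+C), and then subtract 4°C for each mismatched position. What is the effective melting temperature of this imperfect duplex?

Primer base counts: A=7, T=4, G=3, C=4 → A+T=11, G+C=7
Perfect-match Tm = 2(11) + 4(7) = 22 + 28 = 50°C
Mismatches (positions where the bases are not complementary): 1 (at position 6)
Effective Tm = 50 − 1×4 = 50 − 4 = 46°C

46°C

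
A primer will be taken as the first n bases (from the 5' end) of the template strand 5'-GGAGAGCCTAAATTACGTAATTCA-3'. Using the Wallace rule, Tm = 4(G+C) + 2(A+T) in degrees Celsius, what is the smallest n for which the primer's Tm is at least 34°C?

First 10 bases: GGAGAGCCTA → Tm = 32°C (< 34°C)
First 11 bases: GGAGAGCCTAA → Tm = 34°C (≥ 34°C)
Each additional base adds 2°C (A/T) or 4°C (G/C), so Tm is non-decreasing in n; n = 11 is the first length to reach 34°C.

n = 11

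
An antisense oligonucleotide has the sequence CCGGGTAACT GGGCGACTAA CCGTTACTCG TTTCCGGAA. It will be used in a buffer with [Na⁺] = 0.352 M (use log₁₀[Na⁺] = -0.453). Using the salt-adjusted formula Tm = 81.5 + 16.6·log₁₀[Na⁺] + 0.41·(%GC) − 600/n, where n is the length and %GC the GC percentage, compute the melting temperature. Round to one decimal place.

81.7°C

Length n = 39. Base counts: A=8, C=11, T=9, G=11
G+C = 22, so %GC = 22/39 × 100 = 56.41%
Salt term: 16.6 × (-0.453) = -7.52
GC term: 0.41 × 56.41 = 23.128; length term: −600/39 = −15.385
Tm = 81.5 + (-7.52) + 23.128 − 15.385 = 81.723 → 81.7°C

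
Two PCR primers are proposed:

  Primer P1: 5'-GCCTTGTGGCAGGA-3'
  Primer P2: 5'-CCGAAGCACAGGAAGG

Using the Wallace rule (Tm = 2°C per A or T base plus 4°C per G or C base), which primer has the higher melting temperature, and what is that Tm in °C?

Primer P2, 52°C

Primer P1: A+T=5, G+C=9 → Tm = 2(5)+4(9) = 46°C
Primer P2: A+T=6, G+C=10 → Tm = 2(6)+4(10) = 52°C
46°C vs 52°C → primer P2 is higher.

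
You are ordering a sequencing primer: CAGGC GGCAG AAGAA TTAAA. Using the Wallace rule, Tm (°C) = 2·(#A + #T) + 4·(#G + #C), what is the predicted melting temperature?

Base counts: T=2, C=3, G=6, A=9
So N_AT = 11 and N_GC = 9.
Tm = 2×11 + 4×9 = 58°C

58°C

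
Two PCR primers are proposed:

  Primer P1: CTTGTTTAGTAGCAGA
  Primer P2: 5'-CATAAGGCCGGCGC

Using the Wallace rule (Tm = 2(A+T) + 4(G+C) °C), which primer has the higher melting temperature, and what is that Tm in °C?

Primer P1: A+T=10, G+C=6 → Tm = 2(10)+4(6) = 44°C
Primer P2: A+T=4, G+C=10 → Tm = 2(4)+4(10) = 48°C
44°C vs 48°C → primer P2 is higher.

Primer P2, 48°C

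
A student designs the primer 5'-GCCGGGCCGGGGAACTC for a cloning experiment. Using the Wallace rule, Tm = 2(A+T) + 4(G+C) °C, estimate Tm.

Counting bases: T=1, A=2, G=8, C=6
So N_AT = 3 and N_GC = 14.
Tm = 2(3) + 4(14) = 6 + 56 = 62°C

62°C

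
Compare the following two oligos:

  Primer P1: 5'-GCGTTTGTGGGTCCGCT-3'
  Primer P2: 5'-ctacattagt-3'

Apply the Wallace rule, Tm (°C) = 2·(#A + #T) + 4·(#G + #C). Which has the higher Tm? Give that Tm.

Primer P1: A+T=6, G+C=11 → Tm = 2(6)+4(11) = 56°C
Primer P2: A+T=7, G+C=3 → Tm = 2(7)+4(3) = 26°C
56°C vs 26°C → primer P1 is higher.

Primer P1, 56°C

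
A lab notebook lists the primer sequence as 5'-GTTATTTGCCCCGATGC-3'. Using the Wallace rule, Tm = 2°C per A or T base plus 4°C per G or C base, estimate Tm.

52°C

Counting bases: A=2, T=6, C=5, G=4
AT pairs contribute 8, GC pairs contribute 9.
Tm = 2(8) + 4(9) = 16 + 36 = 52°C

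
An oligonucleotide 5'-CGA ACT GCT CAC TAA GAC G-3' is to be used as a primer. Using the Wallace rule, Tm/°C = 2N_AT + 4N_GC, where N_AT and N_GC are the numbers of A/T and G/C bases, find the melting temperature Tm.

58°C

Counting bases: T=3, G=4, A=6, C=6
So N_AT = 9 and N_GC = 10.
Tm = 4·10 + 2·9 = 40 + 18 = 58°C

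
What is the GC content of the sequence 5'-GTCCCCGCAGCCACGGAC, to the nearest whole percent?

78%

C=9, G=5, A=3, T=1
G+C = 5 + 9 = 14 out of 18 bases
%GC = 14/18 × 100 = 77.78% ≈ 78%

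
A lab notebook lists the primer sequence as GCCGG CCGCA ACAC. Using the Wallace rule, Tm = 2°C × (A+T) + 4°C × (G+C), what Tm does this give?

50°C

A=3, T=0, C=7, G=4
AT pairs contribute 3, GC pairs contribute 11.
Tm = 4·11 + 2·3 = 44 + 6 = 50°C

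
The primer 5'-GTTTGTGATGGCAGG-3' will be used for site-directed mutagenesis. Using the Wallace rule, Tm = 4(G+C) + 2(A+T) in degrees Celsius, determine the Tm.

Counting bases: T=5, C=1, G=7, A=2
A+T = 7, G+C = 8
Tm = 2×7 + 4×8 = 46°C

46°C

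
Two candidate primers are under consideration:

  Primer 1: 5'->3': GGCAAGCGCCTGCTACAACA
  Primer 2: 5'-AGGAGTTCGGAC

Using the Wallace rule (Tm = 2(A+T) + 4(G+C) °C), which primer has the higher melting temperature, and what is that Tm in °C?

Primer 1: A+T=8, G+C=12 → Tm = 2(8)+4(12) = 64°C
Primer 2: A+T=5, G+C=7 → Tm = 2(5)+4(7) = 38°C
64°C vs 38°C → primer 1 is higher.

Primer 1, 64°C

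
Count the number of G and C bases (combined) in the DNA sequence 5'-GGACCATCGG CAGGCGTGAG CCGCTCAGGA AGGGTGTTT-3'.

Scanning the sequence gives T=7, G=16, A=7, C=9.
Total G or C: 16 + 9 = 25

25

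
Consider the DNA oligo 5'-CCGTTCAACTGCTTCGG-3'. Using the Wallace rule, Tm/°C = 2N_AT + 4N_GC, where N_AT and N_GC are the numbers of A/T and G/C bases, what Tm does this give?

54°C

Base counts: G=4, A=2, T=5, C=6
AT pairs contribute 7, GC pairs contribute 10.
Tm = 2(7) + 4(10) = 14 + 40 = 54°C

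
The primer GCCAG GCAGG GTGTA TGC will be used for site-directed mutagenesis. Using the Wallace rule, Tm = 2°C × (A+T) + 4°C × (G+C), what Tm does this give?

Base counts: A=3, C=4, T=3, G=8
A+T = 6, G+C = 12
Tm = 2×6 + 4×12 = 60°C

60°C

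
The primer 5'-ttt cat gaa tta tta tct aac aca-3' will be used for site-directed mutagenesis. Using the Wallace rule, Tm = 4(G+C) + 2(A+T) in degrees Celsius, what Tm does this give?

58°C

Scanning the sequence gives T=10, A=9, C=4, G=1.
So N_AT = 19 and N_GC = 5.
Tm = 2×19 + 4×5 = 58°C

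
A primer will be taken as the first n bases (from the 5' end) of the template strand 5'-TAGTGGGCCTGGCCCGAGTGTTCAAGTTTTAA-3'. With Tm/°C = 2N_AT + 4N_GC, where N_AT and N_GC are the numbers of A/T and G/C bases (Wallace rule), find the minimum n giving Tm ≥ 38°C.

n = 12

First 11 bases: TAGTGGGCCTG → Tm = 36°C (< 38°C)
First 12 bases: TAGTGGGCCTGG → Tm = 40°C (≥ 38°C)
Each additional base adds 2°C (A/T) or 4°C (G/C), so Tm is non-decreasing in n; n = 12 is the first length to reach 38°C.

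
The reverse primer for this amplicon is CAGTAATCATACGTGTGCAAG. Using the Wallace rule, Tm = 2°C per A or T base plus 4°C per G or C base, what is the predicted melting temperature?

Counting bases: C=4, T=5, A=7, G=5
So N_AT = 12 and N_GC = 9.
Tm = 4·9 + 2·12 = 36 + 24 = 60°C

60°C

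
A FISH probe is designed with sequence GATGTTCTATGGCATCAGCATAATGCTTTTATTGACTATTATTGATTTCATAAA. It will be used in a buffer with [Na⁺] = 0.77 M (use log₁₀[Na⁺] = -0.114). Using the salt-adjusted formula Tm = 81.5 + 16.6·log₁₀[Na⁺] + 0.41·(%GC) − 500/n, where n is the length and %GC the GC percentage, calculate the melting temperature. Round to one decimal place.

81.7°C

Length n = 54. Counting bases: G=8, T=23, C=7, A=16
G+C = 15, so %GC = 15/54 × 100 = 27.778%
Salt term: 16.6 × (-0.114) = -1.892
GC term: 0.41 × 27.778 = 11.389; length term: −500/54 = −9.259
Tm = 81.5 + (-1.892) + 11.389 − 9.259 = 81.738 → 81.7°C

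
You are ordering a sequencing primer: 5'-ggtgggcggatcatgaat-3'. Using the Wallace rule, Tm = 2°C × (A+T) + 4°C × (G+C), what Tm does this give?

Base counts: T=4, C=2, A=4, G=8
AT pairs contribute 8, GC pairs contribute 10.
Tm = 2(8) + 4(10) = 16 + 40 = 56°C

56°C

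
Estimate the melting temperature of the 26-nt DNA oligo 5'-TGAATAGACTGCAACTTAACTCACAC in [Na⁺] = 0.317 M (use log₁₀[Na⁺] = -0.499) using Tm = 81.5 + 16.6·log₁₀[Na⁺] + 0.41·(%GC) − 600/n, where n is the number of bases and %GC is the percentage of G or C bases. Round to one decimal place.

65.9°C

Length n = 26. Base counts: A=10, G=3, T=6, C=7
G+C = 10, so %GC = 10/26 × 100 = 38.462%
Salt term: 16.6 × (-0.499) = -8.283
GC term: 0.41 × 38.462 = 15.769; length term: −600/26 = −23.077
Tm = 81.5 + (-8.283) + 15.769 − 23.077 = 65.909 → 65.9°C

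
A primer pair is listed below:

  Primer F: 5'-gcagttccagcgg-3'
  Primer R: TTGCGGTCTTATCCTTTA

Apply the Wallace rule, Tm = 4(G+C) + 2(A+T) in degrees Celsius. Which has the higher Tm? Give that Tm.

Primer F: A+T=4, G+C=9 → Tm = 2(4)+4(9) = 44°C
Primer R: A+T=11, G+C=7 → Tm = 2(11)+4(7) = 50°C
44°C vs 50°C → primer R is higher.

Primer R, 50°C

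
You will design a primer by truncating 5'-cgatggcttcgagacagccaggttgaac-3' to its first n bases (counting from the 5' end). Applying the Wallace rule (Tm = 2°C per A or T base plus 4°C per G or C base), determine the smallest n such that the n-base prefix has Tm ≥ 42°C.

n = 13

First 12 bases: CGATGGCTTCGA → Tm = 38°C (< 42°C)
First 13 bases: CGATGGCTTCGAG → Tm = 42°C (≥ 42°C)
Each additional base adds 2°C (A/T) or 4°C (G/C), so Tm is non-decreasing in n; n = 13 is the first length to reach 42°C.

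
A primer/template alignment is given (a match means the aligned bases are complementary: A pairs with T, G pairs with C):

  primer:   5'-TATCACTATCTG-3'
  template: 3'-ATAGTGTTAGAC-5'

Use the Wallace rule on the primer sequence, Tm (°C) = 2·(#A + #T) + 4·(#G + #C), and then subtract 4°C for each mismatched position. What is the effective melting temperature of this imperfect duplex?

28°C

Primer base counts: A=3, T=5, G=1, C=3 → A+T=8, G+C=4
Perfect-match Tm = 2(8) + 4(4) = 16 + 16 = 32°C
Mismatches (positions where the bases are not complementary): 1 (at position 7)
Effective Tm = 32 − 1×4 = 32 − 4 = 28°C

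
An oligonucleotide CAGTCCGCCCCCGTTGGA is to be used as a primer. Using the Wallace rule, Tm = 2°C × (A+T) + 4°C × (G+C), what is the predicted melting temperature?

62°C

Scanning the sequence gives T=3, G=5, C=8, A=2.
So N_AT = 5 and N_GC = 13.
Tm = 2×5 + 4×13 = 62°C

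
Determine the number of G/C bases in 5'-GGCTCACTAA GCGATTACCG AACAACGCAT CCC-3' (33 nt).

18

Scanning the sequence gives G=6, A=10, C=12, T=5.
G+C = 6 + 12 = 18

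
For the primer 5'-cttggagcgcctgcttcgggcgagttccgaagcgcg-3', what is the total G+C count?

25

G=14, C=11, A=4, T=7
Total G or C: 14 + 11 = 25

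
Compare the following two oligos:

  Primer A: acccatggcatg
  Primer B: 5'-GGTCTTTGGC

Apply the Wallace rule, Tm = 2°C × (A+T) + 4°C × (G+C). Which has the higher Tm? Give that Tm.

Primer A, 38°C

Primer A: A+T=5, G+C=7 → Tm = 2(5)+4(7) = 38°C
Primer B: A+T=4, G+C=6 → Tm = 2(4)+4(6) = 32°C
38°C vs 32°C → primer A is higher.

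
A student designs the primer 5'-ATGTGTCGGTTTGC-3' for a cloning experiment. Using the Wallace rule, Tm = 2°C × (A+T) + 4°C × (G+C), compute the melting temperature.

42°C

Counting bases: T=6, A=1, G=5, C=2
AT pairs contribute 7, GC pairs contribute 7.
Tm = 2(7) + 4(7) = 14 + 28 = 42°C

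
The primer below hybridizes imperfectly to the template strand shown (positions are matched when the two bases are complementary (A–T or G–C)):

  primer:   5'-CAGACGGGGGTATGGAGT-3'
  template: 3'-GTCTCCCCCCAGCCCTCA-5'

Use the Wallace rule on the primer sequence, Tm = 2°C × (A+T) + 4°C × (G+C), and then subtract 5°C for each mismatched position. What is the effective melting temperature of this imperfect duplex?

43°C

Primer base counts: A=4, T=3, G=9, C=2 → A+T=7, G+C=11
Perfect-match Tm = 2(7) + 4(11) = 14 + 44 = 58°C
Mismatches (positions where the bases are not complementary): 3 (at positions 5, 12, 13)
Effective Tm = 58 − 3×5 = 58 − 15 = 43°C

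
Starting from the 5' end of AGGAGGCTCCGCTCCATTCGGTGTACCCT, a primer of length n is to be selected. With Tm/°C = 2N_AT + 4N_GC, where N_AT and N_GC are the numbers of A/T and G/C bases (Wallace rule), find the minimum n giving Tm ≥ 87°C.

First 26 bases: AGGAGGCTCCGCTCCATTCGGTGTAC → Tm = 84°C (< 87°C)
First 27 bases: AGGAGGCTCCGCTCCATTCGGTGTACC → Tm = 88°C (≥ 87°C)
Since every base adds ≥2°C, Tm only increases with n, so the threshold is first crossed at n = 27.

n = 27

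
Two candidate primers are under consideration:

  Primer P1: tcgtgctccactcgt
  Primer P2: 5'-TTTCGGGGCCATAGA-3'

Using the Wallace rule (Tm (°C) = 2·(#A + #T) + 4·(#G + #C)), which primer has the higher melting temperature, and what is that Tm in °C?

Primer P1, 48°C

Primer P1: A+T=6, G+C=9 → Tm = 2(6)+4(9) = 48°C
Primer P2: A+T=7, G+C=8 → Tm = 2(7)+4(8) = 46°C
48°C vs 46°C → primer P1 is higher.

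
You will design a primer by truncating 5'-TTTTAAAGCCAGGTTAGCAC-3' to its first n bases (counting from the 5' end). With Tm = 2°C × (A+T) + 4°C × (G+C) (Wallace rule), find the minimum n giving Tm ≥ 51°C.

n = 19

First 18 bases: TTTTAAAGCCAGGTTAGC → Tm = 50°C (< 51°C)
First 19 bases: TTTTAAAGCCAGGTTAGCA → Tm = 52°C (≥ 51°C)
Since every base adds ≥2°C, Tm only increases with n, so the threshold is first crossed at n = 19.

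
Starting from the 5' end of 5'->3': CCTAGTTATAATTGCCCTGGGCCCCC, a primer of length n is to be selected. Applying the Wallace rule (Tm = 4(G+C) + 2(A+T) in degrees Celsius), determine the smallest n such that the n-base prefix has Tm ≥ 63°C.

n = 22

First 21 bases: CCTAGTTATAATTGCCCTGGG → Tm = 62°C (< 63°C)
First 22 bases: CCTAGTTATAATTGCCCTGGGC → Tm = 66°C (≥ 63°C)
Each additional base adds 2°C (A/T) or 4°C (G/C), so Tm is non-decreasing in n; n = 22 is the first length to reach 63°C.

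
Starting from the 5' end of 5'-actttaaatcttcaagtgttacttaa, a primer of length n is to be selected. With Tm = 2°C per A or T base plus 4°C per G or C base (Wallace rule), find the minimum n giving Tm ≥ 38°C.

n = 16

First 15 bases: ACTTTAAATCTTCAA → Tm = 36°C (< 38°C)
First 16 bases: ACTTTAAATCTTCAAG → Tm = 40°C (≥ 38°C)
Since every base adds ≥2°C, Tm only increases with n, so the threshold is first crossed at n = 16.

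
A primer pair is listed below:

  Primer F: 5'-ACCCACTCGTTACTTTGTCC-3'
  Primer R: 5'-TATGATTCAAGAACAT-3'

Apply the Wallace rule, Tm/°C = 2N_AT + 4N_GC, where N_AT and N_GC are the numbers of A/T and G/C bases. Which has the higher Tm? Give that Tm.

Primer F: A+T=10, G+C=10 → Tm = 2(10)+4(10) = 60°C
Primer R: A+T=12, G+C=4 → Tm = 2(12)+4(4) = 40°C
60°C vs 40°C → primer F is higher.

Primer F, 60°C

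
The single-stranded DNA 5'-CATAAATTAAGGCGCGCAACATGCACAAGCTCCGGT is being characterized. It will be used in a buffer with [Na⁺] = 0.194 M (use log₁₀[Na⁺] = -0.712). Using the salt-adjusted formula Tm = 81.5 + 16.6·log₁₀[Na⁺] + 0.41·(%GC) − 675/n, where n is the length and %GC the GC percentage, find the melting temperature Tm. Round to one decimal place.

71.4°C

Length n = 36. Scanning the sequence gives G=8, A=12, T=6, C=10.
G+C = 18, so %GC = 18/36 × 100 = 50%
Salt term: 16.6 × (-0.712) = -11.819
GC term: 0.41 × 50 = 20.5; length term: −675/36 = −18.75
Tm = 81.5 + (-11.819) + 20.5 − 18.75 = 71.431 → 71.4°C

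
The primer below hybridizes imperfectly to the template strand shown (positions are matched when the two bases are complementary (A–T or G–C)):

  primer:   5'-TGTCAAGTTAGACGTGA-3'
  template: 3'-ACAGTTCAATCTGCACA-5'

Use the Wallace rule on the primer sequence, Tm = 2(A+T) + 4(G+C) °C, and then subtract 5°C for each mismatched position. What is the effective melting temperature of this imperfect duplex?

43°C

Primer base counts: A=5, T=5, G=5, C=2 → A+T=10, G+C=7
Perfect-match Tm = 2(10) + 4(7) = 20 + 28 = 48°C
Mismatches (positions where the bases are not complementary): 1 (at position 17)
Effective Tm = 48 − 1×5 = 48 − 5 = 43°C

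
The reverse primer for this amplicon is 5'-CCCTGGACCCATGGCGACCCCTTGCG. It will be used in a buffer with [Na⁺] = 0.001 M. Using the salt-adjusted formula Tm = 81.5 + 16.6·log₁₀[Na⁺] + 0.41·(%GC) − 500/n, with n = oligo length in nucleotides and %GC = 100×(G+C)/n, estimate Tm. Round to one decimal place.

Length n = 26. T=4, G=7, A=3, C=12
G+C = 19, so %GC = 19/26 × 100 = 73.077%
Salt term: 16.6 × (-3) = -49.8
GC term: 0.41 × 73.077 = 29.962; length term: −500/26 = −19.231
Tm = 81.5 + (-49.8) + 29.962 − 19.231 = 42.431 → 42.4°C

42.4°C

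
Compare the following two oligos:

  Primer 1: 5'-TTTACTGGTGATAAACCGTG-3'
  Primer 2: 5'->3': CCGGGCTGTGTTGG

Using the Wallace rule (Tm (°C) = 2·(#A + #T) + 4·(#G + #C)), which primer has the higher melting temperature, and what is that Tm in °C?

Primer 1: A+T=12, G+C=8 → Tm = 2(12)+4(8) = 56°C
Primer 2: A+T=4, G+C=10 → Tm = 2(4)+4(10) = 48°C
56°C vs 48°C → primer 1 is higher.

Primer 1, 56°C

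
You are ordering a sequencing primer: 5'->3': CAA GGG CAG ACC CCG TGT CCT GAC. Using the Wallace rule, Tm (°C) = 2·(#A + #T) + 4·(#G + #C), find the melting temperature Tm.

80°C

T=3, G=7, C=9, A=5
AT pairs contribute 8, GC pairs contribute 16.
Tm = 4·16 + 2·8 = 64 + 16 = 80°C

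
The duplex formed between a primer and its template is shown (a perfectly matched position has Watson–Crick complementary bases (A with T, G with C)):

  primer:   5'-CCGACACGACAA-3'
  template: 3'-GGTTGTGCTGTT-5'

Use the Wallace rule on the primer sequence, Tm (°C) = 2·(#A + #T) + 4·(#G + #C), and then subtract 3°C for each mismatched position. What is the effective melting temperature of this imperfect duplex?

Primer base counts: A=5, T=0, G=2, C=5 → A+T=5, G+C=7
Perfect-match Tm = 2(5) + 4(7) = 10 + 28 = 38°C
Mismatches (positions where the bases are not complementary): 1 (at position 3)
Effective Tm = 38 − 1×3 = 38 − 3 = 35°C

35°C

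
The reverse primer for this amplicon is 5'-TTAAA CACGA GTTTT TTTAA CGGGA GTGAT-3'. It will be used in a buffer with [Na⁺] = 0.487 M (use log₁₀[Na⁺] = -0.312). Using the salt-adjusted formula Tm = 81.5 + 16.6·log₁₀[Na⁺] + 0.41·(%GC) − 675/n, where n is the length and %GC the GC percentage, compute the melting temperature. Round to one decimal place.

Length n = 30. Base counts: A=9, C=3, G=7, T=11
G+C = 10, so %GC = 10/30 × 100 = 33.333%
Salt term: 16.6 × (-0.312) = -5.179
GC term: 0.41 × 33.333 = 13.667; length term: −675/30 = −22.5
Tm = 81.5 + (-5.179) + 13.667 − 22.5 = 67.488 → 67.5°C

67.5°C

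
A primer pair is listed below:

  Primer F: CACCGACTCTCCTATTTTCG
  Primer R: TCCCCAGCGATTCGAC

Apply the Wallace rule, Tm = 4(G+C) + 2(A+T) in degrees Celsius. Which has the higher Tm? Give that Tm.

Primer F, 60°C

Primer F: A+T=10, G+C=10 → Tm = 2(10)+4(10) = 60°C
Primer R: A+T=6, G+C=10 → Tm = 2(6)+4(10) = 52°C
60°C vs 52°C → primer F is higher.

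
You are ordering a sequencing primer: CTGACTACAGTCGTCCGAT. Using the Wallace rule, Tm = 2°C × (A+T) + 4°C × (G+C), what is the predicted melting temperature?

Base counts: T=5, G=4, C=6, A=4
AT pairs contribute 9, GC pairs contribute 10.
Tm = 2×9 + 4×10 = 58°C

58°C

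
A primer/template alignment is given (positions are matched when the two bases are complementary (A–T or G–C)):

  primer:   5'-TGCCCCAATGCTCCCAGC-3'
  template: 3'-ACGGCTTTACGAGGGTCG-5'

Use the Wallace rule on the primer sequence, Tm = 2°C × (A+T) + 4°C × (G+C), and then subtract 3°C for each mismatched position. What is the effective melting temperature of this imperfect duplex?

54°C

Primer base counts: A=3, T=3, G=3, C=9 → A+T=6, G+C=12
Perfect-match Tm = 2(6) + 4(12) = 12 + 48 = 60°C
Mismatches (positions where the bases are not complementary): 2 (at positions 5, 6)
Effective Tm = 60 − 2×3 = 60 − 6 = 54°C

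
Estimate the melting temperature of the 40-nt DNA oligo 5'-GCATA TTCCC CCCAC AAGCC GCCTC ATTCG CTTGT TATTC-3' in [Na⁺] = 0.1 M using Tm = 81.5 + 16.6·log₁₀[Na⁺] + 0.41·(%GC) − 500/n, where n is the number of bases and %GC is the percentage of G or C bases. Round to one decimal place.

Length n = 40. Counting bases: T=12, G=5, A=7, C=16
G+C = 21, so %GC = 21/40 × 100 = 52.5%
Salt term: 16.6 × (-1) = -16.6
GC term: 0.41 × 52.5 = 21.525; length term: −500/40 = −12.5
Tm = 81.5 + (-16.6) + 21.525 − 12.5 = 73.925 → 73.9°C

73.9°C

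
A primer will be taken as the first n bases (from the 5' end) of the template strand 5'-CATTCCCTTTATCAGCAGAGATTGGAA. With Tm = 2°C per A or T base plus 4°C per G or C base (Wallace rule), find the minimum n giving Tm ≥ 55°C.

n = 20

First 19 bases: CATTCCCTTTATCAGCAGA → Tm = 54°C (< 55°C)
First 20 bases: CATTCCCTTTATCAGCAGAG → Tm = 58°C (≥ 55°C)
Since every base adds ≥2°C, Tm only increases with n, so the threshold is first crossed at n = 20.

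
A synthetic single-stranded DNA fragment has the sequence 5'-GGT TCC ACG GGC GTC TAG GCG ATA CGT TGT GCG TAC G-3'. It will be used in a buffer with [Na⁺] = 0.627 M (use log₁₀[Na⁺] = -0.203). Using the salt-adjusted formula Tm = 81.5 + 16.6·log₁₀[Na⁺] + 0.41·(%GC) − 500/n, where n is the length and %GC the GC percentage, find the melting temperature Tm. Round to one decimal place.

Length n = 37. Base counts: T=9, G=14, C=9, A=5
G+C = 23, so %GC = 23/37 × 100 = 62.162%
Salt term: 16.6 × (-0.203) = -3.37
GC term: 0.41 × 62.162 = 25.486; length term: −500/37 = −13.514
Tm = 81.5 + (-3.37) + 25.486 − 13.514 = 90.102 → 90.1°C

90.1°C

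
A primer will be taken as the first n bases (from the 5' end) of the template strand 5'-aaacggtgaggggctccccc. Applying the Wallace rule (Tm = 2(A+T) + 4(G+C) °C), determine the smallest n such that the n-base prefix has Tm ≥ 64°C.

n = 19

First 18 bases: AAACGGTGAGGGGCTCCC → Tm = 60°C (< 64°C)
First 19 bases: AAACGGTGAGGGGCTCCCC → Tm = 64°C (≥ 64°C)
Since every base adds ≥2°C, Tm only increases with n, so the threshold is first crossed at n = 19.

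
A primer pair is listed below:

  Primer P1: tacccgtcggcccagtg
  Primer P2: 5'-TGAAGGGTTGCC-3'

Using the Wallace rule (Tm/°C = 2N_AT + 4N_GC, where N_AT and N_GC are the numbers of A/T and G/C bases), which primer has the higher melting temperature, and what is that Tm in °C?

Primer P1: A+T=5, G+C=12 → Tm = 2(5)+4(12) = 58°C
Primer P2: A+T=5, G+C=7 → Tm = 2(5)+4(7) = 38°C
58°C vs 38°C → primer P1 is higher.

Primer P1, 58°C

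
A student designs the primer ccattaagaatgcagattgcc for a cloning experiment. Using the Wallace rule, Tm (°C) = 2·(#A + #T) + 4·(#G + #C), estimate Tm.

Counting bases: C=5, G=4, T=5, A=7
So N_AT = 12 and N_GC = 9.
Tm = 4·9 + 2·12 = 36 + 24 = 60°C

60°C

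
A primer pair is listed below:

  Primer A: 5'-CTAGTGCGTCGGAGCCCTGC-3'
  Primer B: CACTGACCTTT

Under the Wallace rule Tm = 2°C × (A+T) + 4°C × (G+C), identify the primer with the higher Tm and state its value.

Primer A, 68°C

Primer A: A+T=6, G+C=14 → Tm = 2(6)+4(14) = 68°C
Primer B: A+T=6, G+C=5 → Tm = 2(6)+4(5) = 32°C
68°C vs 32°C → primer A is higher.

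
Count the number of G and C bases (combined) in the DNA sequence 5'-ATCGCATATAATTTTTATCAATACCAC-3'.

7

Scanning the sequence gives G=1, A=10, T=10, C=6.
Total G or C: 1 + 6 = 7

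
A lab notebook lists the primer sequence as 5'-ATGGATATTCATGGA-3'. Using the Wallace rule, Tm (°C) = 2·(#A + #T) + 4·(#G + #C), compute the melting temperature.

Scanning the sequence gives T=5, A=5, C=1, G=4.
So N_AT = 10 and N_GC = 5.
Tm = 2(10) + 4(5) = 20 + 20 = 40°C

40°C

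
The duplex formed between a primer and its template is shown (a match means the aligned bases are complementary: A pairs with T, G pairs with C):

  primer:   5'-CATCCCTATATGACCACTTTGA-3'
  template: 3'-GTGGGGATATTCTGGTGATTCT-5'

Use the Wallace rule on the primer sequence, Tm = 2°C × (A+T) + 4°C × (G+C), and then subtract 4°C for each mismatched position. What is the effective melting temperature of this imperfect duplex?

46°C

Primer base counts: A=6, T=7, G=2, C=7 → A+T=13, G+C=9
Perfect-match Tm = 2(13) + 4(9) = 26 + 36 = 62°C
Mismatches (positions where the bases are not complementary): 4 (at positions 3, 11, 19, 20)
Effective Tm = 62 − 4×4 = 62 − 16 = 46°C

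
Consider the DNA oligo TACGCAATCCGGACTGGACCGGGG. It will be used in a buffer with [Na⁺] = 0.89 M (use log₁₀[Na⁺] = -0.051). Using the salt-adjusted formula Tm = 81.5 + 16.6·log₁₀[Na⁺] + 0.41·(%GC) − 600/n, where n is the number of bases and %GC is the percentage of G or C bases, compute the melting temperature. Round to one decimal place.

Length n = 24. Scanning the sequence gives T=3, C=7, G=9, A=5.
G+C = 16, so %GC = 16/24 × 100 = 66.667%
Salt term: 16.6 × (-0.051) = -0.847
GC term: 0.41 × 66.667 = 27.333; length term: −600/24 = −25
Tm = 81.5 + (-0.847) + 27.333 − 25 = 82.986 → 83.0°C

83.0°C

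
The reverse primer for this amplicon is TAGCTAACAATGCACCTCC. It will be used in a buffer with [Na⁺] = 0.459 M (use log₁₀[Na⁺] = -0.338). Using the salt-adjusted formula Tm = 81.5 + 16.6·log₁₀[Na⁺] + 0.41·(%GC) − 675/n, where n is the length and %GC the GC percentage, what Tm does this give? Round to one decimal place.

Length n = 19. Counting bases: T=4, A=6, C=7, G=2
G+C = 9, so %GC = 9/19 × 100 = 47.368%
Salt term: 16.6 × (-0.338) = -5.611
GC term: 0.41 × 47.368 = 19.421; length term: −675/19 = −35.526
Tm = 81.5 + (-5.611) + 19.421 − 35.526 = 59.784 → 59.8°C

59.8°C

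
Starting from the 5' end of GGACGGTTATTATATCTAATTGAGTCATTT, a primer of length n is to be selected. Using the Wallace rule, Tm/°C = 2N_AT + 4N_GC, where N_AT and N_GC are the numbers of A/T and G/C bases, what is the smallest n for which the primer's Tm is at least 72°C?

First 26 bases: GGACGGTTATTATATCTAATTGAGTC → Tm = 70°C (< 72°C)
First 27 bases: GGACGGTTATTATATCTAATTGAGTCA → Tm = 72°C (≥ 72°C)
Since every base adds ≥2°C, Tm only increases with n, so the threshold is first crossed at n = 27.

n = 27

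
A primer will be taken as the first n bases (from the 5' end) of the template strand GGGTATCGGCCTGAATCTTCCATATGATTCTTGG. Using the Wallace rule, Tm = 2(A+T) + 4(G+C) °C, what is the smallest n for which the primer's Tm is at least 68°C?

n = 22

First 21 bases: GGGTATCGGCCTGAATCTTCC → Tm = 66°C (< 68°C)
First 22 bases: GGGTATCGGCCTGAATCTTCCA → Tm = 68°C (≥ 68°C)
Since every base adds ≥2°C, Tm only increases with n, so the threshold is first crossed at n = 22.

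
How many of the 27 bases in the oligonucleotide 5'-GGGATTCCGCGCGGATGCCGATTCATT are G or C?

16

Scanning the sequence gives G=9, T=7, C=7, A=4.
G+C = 9 + 7 = 16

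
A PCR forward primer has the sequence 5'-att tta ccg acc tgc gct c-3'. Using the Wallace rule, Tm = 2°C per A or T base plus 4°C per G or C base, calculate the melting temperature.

Counting bases: T=6, A=3, G=3, C=7
AT pairs contribute 9, GC pairs contribute 10.
Tm = 2×9 + 4×10 = 58°C

58°C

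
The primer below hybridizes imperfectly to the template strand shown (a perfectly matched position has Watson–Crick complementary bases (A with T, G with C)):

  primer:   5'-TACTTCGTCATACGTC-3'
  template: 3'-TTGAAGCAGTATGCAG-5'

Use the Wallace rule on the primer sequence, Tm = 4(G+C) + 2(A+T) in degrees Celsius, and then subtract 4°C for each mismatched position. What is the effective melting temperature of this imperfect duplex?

42°C

Primer base counts: A=3, T=6, G=2, C=5 → A+T=9, G+C=7
Perfect-match Tm = 2(9) + 4(7) = 18 + 28 = 46°C
Mismatches (positions where the bases are not complementary): 1 (at position 1)
Effective Tm = 46 − 1×4 = 46 − 4 = 42°C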